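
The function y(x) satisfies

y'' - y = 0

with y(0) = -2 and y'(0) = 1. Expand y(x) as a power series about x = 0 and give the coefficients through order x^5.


Ansatz: y(x) = sum_{n>=0} a_n x^n, so y'(x) = sum_{n>=1} n a_n x^(n-1) and y''(x) = sum_{n>=2} n(n-1) a_n x^(n-2).
Substitute into P(x) y'' + Q(x) y' + R(x) y = 0 with P(x) = 1, Q(x) = 0, R(x) = -1, and match powers of x.
Initial conditions: a_0 = -2, a_1 = 1.
Setting the coefficient of each power of x to zero and solving order by order (substituting the coefficients already found):
  x^0: 2 a_2 - a_0 = 0  ->  2 a_2 = a_0 = -2  ->  a_2 = -1
  x^1: 6 a_3 - a_1 = 0  ->  6 a_3 = a_1 = 1  ->  a_3 = 1/6
  x^2: 12 a_4 - a_2 = 0  ->  12 a_4 = a_2 = -1  ->  a_4 = -1/12
  x^3: 20 a_5 - a_3 = 0  ->  20 a_5 = a_3 = 1/6  ->  a_5 = 1/120
Truncated series: y(x) = -2 + x - x^2 + (1/6) x^3 - (1/12) x^4 + (1/120) x^5 + O(x^6).

a_0 = -2; a_1 = 1; a_2 = -1; a_3 = 1/6; a_4 = -1/12; a_5 = 1/120


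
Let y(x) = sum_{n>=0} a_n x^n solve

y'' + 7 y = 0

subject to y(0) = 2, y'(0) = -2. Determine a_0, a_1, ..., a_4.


Ansatz: y(x) = sum_{n>=0} a_n x^n, so y'(x) = sum_{n>=1} n a_n x^(n-1) and y''(x) = sum_{n>=2} n(n-1) a_n x^(n-2).
Substitute into P(x) y'' + Q(x) y' + R(x) y = 0 with P(x) = 1, Q(x) = 0, R(x) = 7, and match powers of x.
Initial conditions: a_0 = 2, a_1 = -2.
Setting the coefficient of each power of x to zero and solving order by order (substituting the coefficients already found):
  x^0: 2 a_2 + 7 a_0 = 0  ->  2 a_2 = -7 a_0 = -14  ->  a_2 = -7
  x^1: 6 a_3 + 7 a_1 = 0  ->  6 a_3 = -7 a_1 = 14  ->  a_3 = 7/3
  x^2: 12 a_4 + 7 a_2 = 0  ->  12 a_4 = -7 a_2 = 49  ->  a_4 = 49/12
Truncated series: y(x) = 2 - 2 x - 7 x^2 + (7/3) x^3 + (49/12) x^4 + O(x^5).

a_0 = 2; a_1 = -2; a_2 = -7; a_3 = 7/3; a_4 = 49/12


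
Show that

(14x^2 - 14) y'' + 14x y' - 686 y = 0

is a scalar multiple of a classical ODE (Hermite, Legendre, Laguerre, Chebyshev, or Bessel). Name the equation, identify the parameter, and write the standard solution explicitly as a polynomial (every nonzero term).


All three coefficients share the factor -14; dividing through by -14 gives  (1 - x^2) y'' - x y' + 49 y = 0.
This matches the Chebyshev equation (1 - x^2) y'' - x y' + n^2 y = 0 (note the -x y' term, not -2x y') with n^2 = 49, so n = 7; the polynomial solution is T_7(x).
With y = sum_k a_k x^k, matching x^k gives (k+2)(k+1) a_{k+2} = (k^2 - n^2) a_k = (k - 7)(k + 7) a_k. The right side vanishes at k = 7, so the series with the parity of 7 terminates at degree 7.
Standard normalization: leading coefficient of T_n is 2^(n-1), so a_7 = 2^6 = 64. Work downward with a_k = (k+1)(k+2) a_{k+2} / ((k - 7)(k + 7)):
  a_5 = (6)(7)(64) / ((5 - 7)(5 + 7)) = 2688/(-24) = -112
  a_3 = (4)(5)(-112) / ((3 - 7)(3 + 7)) = -2240/(-40) = 56
  a_1 = (2)(3)(56) / ((1 - 7)(1 + 7)) = 336/(-48) = -7
Hence T_7(x) = 64 x^7 - 112 x^5 + 56 x^3 - 7 x.

T_7(x); series = 64 x^7 - 112 x^5 + 56 x^3 - 7 x


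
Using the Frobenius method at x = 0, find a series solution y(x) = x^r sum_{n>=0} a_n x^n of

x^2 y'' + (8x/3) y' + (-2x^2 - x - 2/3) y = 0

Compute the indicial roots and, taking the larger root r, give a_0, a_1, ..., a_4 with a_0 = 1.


Write in Frobenius form y'' + (p(x)/x) y' + (q(x)/x^2) y = 0:
  p(x) = 8/3,  q(x) = -2x^2 - x - 2/3.
Indicial equation: r(r-1) + (8/3) r + (-2/3) = 0 -> roots r_1 = 1/3, r_2 = -2.
Take r = r_1 = 1/3. Let y(x) = x^r sum_{n>=0} a_n x^n with a_0 = 1.
Substitute y = x^r sum a_n x^n and match x^{r+n}. The recurrence is
  D(n) a_n - 1 a_{n-1} - 2 a_{n-2} = 0,  where D(n) = (r+n)(r+n-1) + (8/3)(r+n) + (-2/3).
  a_n = [1 a_{n-1} + 2 a_{n-2}] / D(n).
Since the indicial polynomial factors as (r - r_1)(r - r_2), D(n) = (r_1 + n - r_1)(r_1 + n - r_2) = n(n + 7/3).
Evaluating step by step (a_0 = 1):
  n = 1: D(1) = 1(1 + 7/3) = 10/3; numerator = 1(1) = 1; a_1 = (1)/(10/3) = 3/10
  n = 2: D(2) = 2(2 + 7/3) = 26/3; numerator = 1(3/10) + 2(1) = 23/10; a_2 = (23/10)/(26/3) = 69/260
  n = 3: D(3) = 3(3 + 7/3) = 16; numerator = 1(69/260) + 2(3/10) = 45/52; a_3 = (45/52)/(16) = 45/832
  n = 4: D(4) = 4(4 + 7/3) = 76/3; numerator = 1(45/832) + 2(69/260) = 2433/4160; a_4 = (2433/4160)/(76/3) = 7299/316160

r = 1/3; a_0 = 1; a_1 = 3/10; a_2 = 69/260; a_3 = 45/832; a_4 = 7299/316160


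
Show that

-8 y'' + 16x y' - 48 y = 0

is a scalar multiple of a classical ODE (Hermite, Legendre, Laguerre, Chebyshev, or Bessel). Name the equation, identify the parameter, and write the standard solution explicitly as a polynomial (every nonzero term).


All three coefficients share the factor -8; dividing through by -8 gives  y'' - 2x y' + 6 y = 0.
This matches the Hermite equation y'' - 2x y' + 2n y = 0 with 2n = 6, so n = 3; the polynomial solution is H_3(x).
With y = sum_k a_k x^k, matching x^k gives (k+2)(k+1) a_{k+2} = 2(k - n) a_k = 2(k - 3) a_k. The right side vanishes at k = 3, so the series with the parity of 3 terminates at degree 3.
Standard normalization: leading coefficient of H_n is 2^n, so a_3 = 2^3 = 8. Work downward with a_k = (k+1)(k+2) a_{k+2} / (2(k - n)):
  a_1 = (2)(3)(8) / (2(1 - 3)) = 48/(-4) = -12
Hence H_3(x) = 8 x^3 - 12 x.

H_3(x); series = 8 x^3 - 12 x


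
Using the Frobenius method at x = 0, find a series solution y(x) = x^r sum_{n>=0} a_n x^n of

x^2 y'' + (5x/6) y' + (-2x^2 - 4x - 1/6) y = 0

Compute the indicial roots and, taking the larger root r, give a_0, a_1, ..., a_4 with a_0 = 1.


Write in Frobenius form y'' + (p(x)/x) y' + (q(x)/x^2) y = 0:
  p(x) = 5/6,  q(x) = -2x^2 - 4x - 1/6.
Indicial equation: r(r-1) + (5/6) r + (-1/6) = 0 -> roots r_1 = 1/2, r_2 = -1/3.
Take r = r_1 = 1/2. Let y(x) = x^r sum_{n>=0} a_n x^n with a_0 = 1.
Substitute y = x^r sum a_n x^n and match x^{r+n}. The recurrence is
  D(n) a_n - 4 a_{n-1} - 2 a_{n-2} = 0,  where D(n) = (r+n)(r+n-1) + (5/6)(r+n) + (-1/6).
  a_n = [4 a_{n-1} + 2 a_{n-2}] / D(n).
Since the indicial polynomial factors as (r - r_1)(r - r_2), D(n) = (r_1 + n - r_1)(r_1 + n - r_2) = n(n + 5/6).
Evaluating step by step (a_0 = 1):
  n = 1: D(1) = 1(1 + 5/6) = 11/6; numerator = 4(1) = 4; a_1 = (4)/(11/6) = 24/11
  n = 2: D(2) = 2(2 + 5/6) = 17/3; numerator = 4(24/11) + 2(1) = 118/11; a_2 = (118/11)/(17/3) = 354/187
  n = 3: D(3) = 3(3 + 5/6) = 23/2; numerator = 4(354/187) + 2(24/11) = 2232/187; a_3 = (2232/187)/(23/2) = 4464/4301
  n = 4: D(4) = 4(4 + 5/6) = 58/3; numerator = 4(4464/4301) + 2(354/187) = 34140/4301; a_4 = (34140/4301)/(58/3) = 51210/124729

r = 1/2; a_0 = 1; a_1 = 24/11; a_2 = 354/187; a_3 = 4464/4301; a_4 = 51210/124729


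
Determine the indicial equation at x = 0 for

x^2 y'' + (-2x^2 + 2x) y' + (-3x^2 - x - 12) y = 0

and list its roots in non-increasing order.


Divide by x^2 to reach normal form y'' + P_1(x) y' + P_2(x) y = 0 with P_1(x) = -2 + 2/x and P_2(x) = -3 - 1/x - 12/x^2.
x = 0 is a singular point because the y'-coefficient -2 + 2/x has a pole at x = 0 and the y-coefficient -3 - 1/x - 12/x^2 has a pole at x = 0.
It is a regular singular point because x P_1(x) = p(x) = 2 - 2x and x^2 P_2(x) = q(x) = -3x^2 - x - 12 are polynomials, hence analytic at x = 0.
p(0) = 2,  q(0) = -12.
Indicial equation: r(r-1) + p(0) r + q(0) = 0, i.e. r^2 + (p(0) - 1) r + q(0) = 0, i.e. r^2 + 1 r - 12 = 0.
Discriminant: (1)^2 - 4(-12) = 49, so r = (-1 ± 7)/2.
Solving: r_1 = 3, r_2 = -4.

indicial: r^2 + 1 r - 12 = 0; roots r_1 = 3, r_2 = -4


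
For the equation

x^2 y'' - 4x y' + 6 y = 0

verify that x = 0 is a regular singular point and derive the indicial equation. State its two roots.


Divide by x^2 to reach normal form y'' + P_1(x) y' + P_2(x) y = 0 with P_1(x) = -4/x and P_2(x) = 6/x^2.
x = 0 is a singular point because the y'-coefficient -4/x has a pole at x = 0 and the y-coefficient 6/x^2 has a pole at x = 0.
It is a regular singular point because x P_1(x) = p(x) = -4 and x^2 P_2(x) = q(x) = 6 are polynomials, hence analytic at x = 0.
p(0) = -4,  q(0) = 6.
Indicial equation: r(r-1) + p(0) r + q(0) = 0, i.e. r^2 + (p(0) - 1) r + q(0) = 0, i.e. r^2 - 5 r + 6 = 0.
Discriminant: (-5)^2 - 4(6) = 1, so r = (5 ± 1)/2.
Solving: r_1 = 3, r_2 = 2.

indicial: r^2 - 5 r + 6 = 0; roots r_1 = 3, r_2 = 2


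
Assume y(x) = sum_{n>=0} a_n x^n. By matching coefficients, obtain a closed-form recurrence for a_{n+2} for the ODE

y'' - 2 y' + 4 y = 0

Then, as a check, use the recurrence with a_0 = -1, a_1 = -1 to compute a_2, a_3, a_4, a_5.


Substitute y = sum_n a_n x^n.
y''(x) has coefficient (n+2)(n+1) a_{n+2} at x^n;
-2 y'(x) has coefficient -2 (n+1) a_{n+1} at x^n;
4 y(x) has coefficient 4 a_n at x^n.
Matching x^n: (n+2)(n+1) a_{n+2} - 2 (n+1) a_{n+1} + 4 a_n = 0.
Thus a_{n+2} = [2 (n+1) a_{n+1} - 4 a_n] / ((n+1)(n+2)).

Check with a_0 = -1, a_1 = -1 (apply the recurrence for n = 0, 1, 2, 3): a_0 = -1, a_1 = -1, a_2 = 1, a_3 = 4/3, a_4 = 1/3, a_5 = -2/15.

a_(n+2) = [2 (n+1) a_(n+1) - 4 a_n] / ((n+1)(n+2)); check: a_0 = -1, a_1 = -1, a_2 = 1, a_3 = 4/3, a_4 = 1/3, a_5 = -2/15


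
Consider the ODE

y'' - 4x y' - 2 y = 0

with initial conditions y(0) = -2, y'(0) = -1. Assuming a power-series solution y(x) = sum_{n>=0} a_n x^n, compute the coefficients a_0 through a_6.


Ansatz: y(x) = sum_{n>=0} a_n x^n, so y'(x) = sum_{n>=1} n a_n x^(n-1) and y''(x) = sum_{n>=2} n(n-1) a_n x^(n-2).
Substitute into P(x) y'' + Q(x) y' + R(x) y = 0 with P(x) = 1, Q(x) = -4x, R(x) = -2, and match powers of x.
Initial conditions: a_0 = -2, a_1 = -1.
Setting the coefficient of each power of x to zero and solving order by order (substituting the coefficients already found):
  x^0: 2 a_2 - 2 a_0 = 0  ->  2 a_2 = 2 a_0 = -4  ->  a_2 = -2
  x^1: 6 a_3 - 6 a_1 = 0  ->  6 a_3 = 6 a_1 = -6  ->  a_3 = -1
  x^2: 12 a_4 - 10 a_2 = 0  ->  12 a_4 = 10 a_2 = -20  ->  a_4 = -5/3
  x^3: 20 a_5 - 14 a_3 = 0  ->  20 a_5 = 14 a_3 = -14  ->  a_5 = -7/10
  x^4: 30 a_6 - 18 a_4 = 0  ->  30 a_6 = 18 a_4 = -30  ->  a_6 = -1
Truncated series: y(x) = -2 - x - 2 x^2 - x^3 - (5/3) x^4 - (7/10) x^5 - x^6 + O(x^7).

a_0 = -2; a_1 = -1; a_2 = -2; a_3 = -1; a_4 = -5/3; a_5 = -7/10; a_6 = -1


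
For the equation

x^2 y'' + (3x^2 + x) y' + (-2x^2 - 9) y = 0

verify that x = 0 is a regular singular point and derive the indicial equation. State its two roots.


Divide by x^2 to reach normal form y'' + P_1(x) y' + P_2(x) y = 0 with P_1(x) = 3 + 1/x and P_2(x) = -2 - 9/x^2.
x = 0 is a singular point because the y'-coefficient 3 + 1/x has a pole at x = 0 and the y-coefficient -2 - 9/x^2 has a pole at x = 0.
It is a regular singular point because x P_1(x) = p(x) = 3x + 1 and x^2 P_2(x) = q(x) = -2x^2 - 9 are polynomials, hence analytic at x = 0.
p(0) = 1,  q(0) = -9.
Indicial equation: r(r-1) + p(0) r + q(0) = 0, i.e. r^2 + (p(0) - 1) r + q(0) = 0, i.e. r^2 - 9 = 0.
Discriminant: (0)^2 - 4(-9) = 36, so r = (0 ± 6)/2.
Solving: r_1 = 3, r_2 = -3.

indicial: r^2 - 9 = 0; roots r_1 = 3, r_2 = -3


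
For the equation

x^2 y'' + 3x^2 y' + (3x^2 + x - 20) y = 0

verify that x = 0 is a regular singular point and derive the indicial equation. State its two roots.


Divide by x^2 to reach normal form y'' + P_1(x) y' + P_2(x) y = 0 with P_1(x) = 3 and P_2(x) = 3 + 1/x - 20/x^2.
x = 0 is a singular point because the y-coefficient 3 + 1/x - 20/x^2 has a pole at x = 0.
It is a regular singular point because x P_1(x) = p(x) = 3x and x^2 P_2(x) = q(x) = 3x^2 + x - 20 are polynomials, hence analytic at x = 0.
p(0) = 0,  q(0) = -20.
Indicial equation: r(r-1) + p(0) r + q(0) = 0, i.e. r^2 + (p(0) - 1) r + q(0) = 0, i.e. r^2 - 1 r - 20 = 0.
Discriminant: (-1)^2 - 4(-20) = 81, so r = (1 ± 9)/2.
Solving: r_1 = 5, r_2 = -4.

indicial: r^2 - 1 r - 20 = 0; roots r_1 = 5, r_2 = -4


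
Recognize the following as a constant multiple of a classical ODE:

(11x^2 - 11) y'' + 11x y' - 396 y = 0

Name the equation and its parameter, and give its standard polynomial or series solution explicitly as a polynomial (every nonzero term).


All three coefficients share the factor -11; dividing through by -11 gives  (1 - x^2) y'' - x y' + 36 y = 0.
This matches the Chebyshev equation (1 - x^2) y'' - x y' + n^2 y = 0 (note the -x y' term, not -2x y') with n^2 = 36, so n = 6; the polynomial solution is T_6(x).
With y = sum_k a_k x^k, matching x^k gives (k+2)(k+1) a_{k+2} = (k^2 - n^2) a_k = (k - 6)(k + 6) a_k. The right side vanishes at k = 6, so the series with the parity of 6 terminates at degree 6.
Standard normalization: leading coefficient of T_n is 2^(n-1), so a_6 = 2^5 = 32. Work downward with a_k = (k+1)(k+2) a_{k+2} / ((k - 6)(k + 6)):
  a_4 = (5)(6)(32) / ((4 - 6)(4 + 6)) = 960/(-20) = -48
  a_2 = (3)(4)(-48) / ((2 - 6)(2 + 6)) = -576/(-32) = 18
  a_0 = (1)(2)(18) / ((0 - 6)(0 + 6)) = 36/(-36) = -1
Hence T_6(x) = 32 x^6 - 48 x^4 + 18 x^2 - 1.

T_6(x); series = 32 x^6 - 48 x^4 + 18 x^2 - 1


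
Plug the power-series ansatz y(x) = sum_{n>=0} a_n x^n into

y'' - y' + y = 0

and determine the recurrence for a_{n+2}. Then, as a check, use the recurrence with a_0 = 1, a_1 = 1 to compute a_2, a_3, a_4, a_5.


Substitute y = sum_n a_n x^n.
y''(x) has coefficient (n+2)(n+1) a_{n+2} at x^n;
-y'(x) has coefficient -(n+1) a_{n+1} at x^n;
y(x) has coefficient 1 a_n at x^n.
Matching x^n: (n+2)(n+1) a_{n+2} - (n+1) a_{n+1} + 1 a_n = 0.
Thus a_{n+2} = [(n+1) a_{n+1} - 1 a_n] / ((n+1)(n+2)).

Check with a_0 = 1, a_1 = 1 (apply the recurrence for n = 0, 1, 2, 3): a_0 = 1, a_1 = 1, a_2 = 0, a_3 = -1/6, a_4 = -1/24, a_5 = 0.

a_(n+2) = [(n+1) a_(n+1) - 1 a_n] / ((n+1)(n+2)); check: a_0 = 1, a_1 = 1, a_2 = 0, a_3 = -1/6, a_4 = -1/24, a_5 = 0


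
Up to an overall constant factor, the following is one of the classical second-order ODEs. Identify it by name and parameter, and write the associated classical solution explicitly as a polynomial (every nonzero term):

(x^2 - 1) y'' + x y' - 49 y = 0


All three coefficients share the factor -1; dividing through by -1 gives  (1 - x^2) y'' - x y' + 49 y = 0.
This matches the Chebyshev equation (1 - x^2) y'' - x y' + n^2 y = 0 (note the -x y' term, not -2x y') with n^2 = 49, so n = 7; the polynomial solution is T_7(x).
With y = sum_k a_k x^k, matching x^k gives (k+2)(k+1) a_{k+2} = (k^2 - n^2) a_k = (k - 7)(k + 7) a_k. The right side vanishes at k = 7, so the series with the parity of 7 terminates at degree 7.
Standard normalization: leading coefficient of T_n is 2^(n-1), so a_7 = 2^6 = 64. Work downward with a_k = (k+1)(k+2) a_{k+2} / ((k - 7)(k + 7)):
  a_5 = (6)(7)(64) / ((5 - 7)(5 + 7)) = 2688/(-24) = -112
  a_3 = (4)(5)(-112) / ((3 - 7)(3 + 7)) = -2240/(-40) = 56
  a_1 = (2)(3)(56) / ((1 - 7)(1 + 7)) = 336/(-48) = -7
Hence T_7(x) = 64 x^7 - 112 x^5 + 56 x^3 - 7 x.

T_7(x); series = 64 x^7 - 112 x^5 + 56 x^3 - 7 x


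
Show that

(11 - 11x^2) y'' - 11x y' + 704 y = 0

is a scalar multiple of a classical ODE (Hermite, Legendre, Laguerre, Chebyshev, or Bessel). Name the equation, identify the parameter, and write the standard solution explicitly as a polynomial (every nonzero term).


All three coefficients share the factor 11; dividing through by 11 gives  (1 - x^2) y'' - x y' + 64 y = 0.
This matches the Chebyshev equation (1 - x^2) y'' - x y' + n^2 y = 0 (note the -x y' term, not -2x y') with n^2 = 64, so n = 8; the polynomial solution is T_8(x).
With y = sum_k a_k x^k, matching x^k gives (k+2)(k+1) a_{k+2} = (k^2 - n^2) a_k = (k - 8)(k + 8) a_k. The right side vanishes at k = 8, so the series with the parity of 8 terminates at degree 8.
Standard normalization: leading coefficient of T_n is 2^(n-1), so a_8 = 2^7 = 128. Work downward with a_k = (k+1)(k+2) a_{k+2} / ((k - 8)(k + 8)):
  a_6 = (7)(8)(128) / ((6 - 8)(6 + 8)) = 7168/(-28) = -256
  a_4 = (5)(6)(-256) / ((4 - 8)(4 + 8)) = -7680/(-48) = 160
  a_2 = (3)(4)(160) / ((2 - 8)(2 + 8)) = 1920/(-60) = -32
  a_0 = (1)(2)(-32) / ((0 - 8)(0 + 8)) = -64/(-64) = 1
Hence T_8(x) = 128 x^8 - 256 x^6 + 160 x^4 - 32 x^2 + 1.

T_8(x); series = 128 x^8 - 256 x^6 + 160 x^4 - 32 x^2 + 1


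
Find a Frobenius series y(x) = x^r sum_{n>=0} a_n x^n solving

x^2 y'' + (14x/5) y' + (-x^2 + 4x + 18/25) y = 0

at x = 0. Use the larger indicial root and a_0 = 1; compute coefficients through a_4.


Write in Frobenius form y'' + (p(x)/x) y' + (q(x)/x^2) y = 0:
  p(x) = 14/5,  q(x) = -x^2 + 4x + 18/25.
Indicial equation: r(r-1) + (14/5) r + (18/25) = 0 -> roots r_1 = -3/5, r_2 = -6/5.
Take r = r_1 = -3/5. Let y(x) = x^r sum_{n>=0} a_n x^n with a_0 = 1.
Substitute y = x^r sum a_n x^n and match x^{r+n}. The recurrence is
  D(n) a_n + 4 a_{n-1} - 1 a_{n-2} = 0,  where D(n) = (r+n)(r+n-1) + (14/5)(r+n) + (18/25).
  a_n = [-4 a_{n-1} + 1 a_{n-2}] / D(n).
Since the indicial polynomial factors as (r - r_1)(r - r_2), D(n) = (r_1 + n - r_1)(r_1 + n - r_2) = n(n + 3/5).
Evaluating step by step (a_0 = 1):
  n = 1: D(1) = 1(1 + 3/5) = 8/5; numerator = -4(1) = -4; a_1 = (-4)/(8/5) = -5/2
  n = 2: D(2) = 2(2 + 3/5) = 26/5; numerator = -4(-5/2) + 1(1) = 11; a_2 = (11)/(26/5) = 55/26
  n = 3: D(3) = 3(3 + 3/5) = 54/5; numerator = -4(55/26) + 1(-5/2) = -285/26; a_3 = (-285/26)/(54/5) = -475/468
  n = 4: D(4) = 4(4 + 3/5) = 92/5; numerator = -4(-475/468) + 1(55/26) = 1445/234; a_4 = (1445/234)/(92/5) = 7225/21528

r = -3/5; a_0 = 1; a_1 = -5/2; a_2 = 55/26; a_3 = -475/468; a_4 = 7225/21528


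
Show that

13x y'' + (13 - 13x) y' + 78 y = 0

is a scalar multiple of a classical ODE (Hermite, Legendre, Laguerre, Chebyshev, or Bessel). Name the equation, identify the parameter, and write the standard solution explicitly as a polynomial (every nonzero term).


All three coefficients share the factor 13; dividing through by 13 gives  x y'' + (1 - x) y' + 6 y = 0.
This matches the Laguerre equation x y'' + (1 - x) y' + n y = 0 with n = 6; the polynomial solution is L_6(x).
With y = sum_k a_k x^k, matching x^k gives (k+1)k a_{k+1} + (k+1) a_{k+1} - k a_k + n a_k = 0, i.e. (k+1)^2 a_{k+1} = (k - n) a_k = (k - 6) a_k. The right side vanishes at k = 6, so the series terminates at degree 6.
Standard normalization L_n(0) = 1 gives a_0 = 1. Work upward with a_{k+1} = (k - 6) a_k / (k+1)^2:
  a_1 = (0 - 6)(1) / 1^2 = -6/1 = -6
  a_2 = (1 - 6)(-6) / 2^2 = 30/4 = 15/2
  a_3 = (2 - 6)(15/2) / 3^2 = -30/9 = -10/3
  a_4 = (3 - 6)(-10/3) / 4^2 = 10/16 = 5/8
  a_5 = (4 - 6)(5/8) / 5^2 = (-5/4)/25 = -1/20
  a_6 = (5 - 6)(-1/20) / 6^2 = (1/20)/36 = 1/720
Hence L_6(x) = x^6/720 - x^5/20 + 5 x^4/8 - 10 x^3/3 + 15 x^2/2 - 6 x + 1.

L_6(x); series = x^6/720 - x^5/20 + 5 x^4/8 - 10 x^3/3 + 15 x^2/2 - 6 x + 1


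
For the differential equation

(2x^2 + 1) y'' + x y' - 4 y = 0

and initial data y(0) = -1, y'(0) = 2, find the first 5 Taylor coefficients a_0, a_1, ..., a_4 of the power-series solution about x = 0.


Ansatz: y(x) = sum_{n>=0} a_n x^n, so y'(x) = sum_{n>=1} n a_n x^(n-1) and y''(x) = sum_{n>=2} n(n-1) a_n x^(n-2).
Substitute into P(x) y'' + Q(x) y' + R(x) y = 0 with P(x) = 2x^2 + 1, Q(x) = x, R(x) = -4, and match powers of x.
Initial conditions: a_0 = -1, a_1 = 2.
Setting the coefficient of each power of x to zero and solving order by order (substituting the coefficients already found):
  x^0: 2 a_2 - 4 a_0 = 0  ->  2 a_2 = 4 a_0 = -4  ->  a_2 = -2
  x^1: 6 a_3 - 3 a_1 = 0  ->  6 a_3 = 3 a_1 = 6  ->  a_3 = 1
  x^2: 12 a_4 + 2 a_2 = 0  ->  12 a_4 = -2 a_2 = 4  ->  a_4 = 1/3
Truncated series: y(x) = -1 + 2 x - 2 x^2 + x^3 + (1/3) x^4 + O(x^5).

a_0 = -1; a_1 = 2; a_2 = -2; a_3 = 1; a_4 = 1/3


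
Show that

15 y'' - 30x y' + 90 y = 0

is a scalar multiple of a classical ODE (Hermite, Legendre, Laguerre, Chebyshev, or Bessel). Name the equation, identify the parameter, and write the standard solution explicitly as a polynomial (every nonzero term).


All three coefficients share the factor 15; dividing through by 15 gives  y'' - 2x y' + 6 y = 0.
This matches the Hermite equation y'' - 2x y' + 2n y = 0 with 2n = 6, so n = 3; the polynomial solution is H_3(x).
With y = sum_k a_k x^k, matching x^k gives (k+2)(k+1) a_{k+2} = 2(k - n) a_k = 2(k - 3) a_k. The right side vanishes at k = 3, so the series with the parity of 3 terminates at degree 3.
Standard normalization: leading coefficient of H_n is 2^n, so a_3 = 2^3 = 8. Work downward with a_k = (k+1)(k+2) a_{k+2} / (2(k - n)):
  a_1 = (2)(3)(8) / (2(1 - 3)) = 48/(-4) = -12
Hence H_3(x) = 8 x^3 - 12 x.

H_3(x); series = 8 x^3 - 12 x


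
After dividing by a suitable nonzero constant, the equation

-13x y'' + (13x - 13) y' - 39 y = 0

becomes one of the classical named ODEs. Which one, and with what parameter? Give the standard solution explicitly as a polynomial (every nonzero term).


All three coefficients share the factor -13; dividing through by -13 gives  x y'' + (1 - x) y' + 3 y = 0.
This matches the Laguerre equation x y'' + (1 - x) y' + n y = 0 with n = 3; the polynomial solution is L_3(x).
With y = sum_k a_k x^k, matching x^k gives (k+1)k a_{k+1} + (k+1) a_{k+1} - k a_k + n a_k = 0, i.e. (k+1)^2 a_{k+1} = (k - n) a_k = (k - 3) a_k. The right side vanishes at k = 3, so the series terminates at degree 3.
Standard normalization L_n(0) = 1 gives a_0 = 1. Work upward with a_{k+1} = (k - 3) a_k / (k+1)^2:
  a_1 = (0 - 3)(1) / 1^2 = -3/1 = -3
  a_2 = (1 - 3)(-3) / 2^2 = 6/4 = 3/2
  a_3 = (2 - 3)(3/2) / 3^2 = (-3/2)/9 = -1/6
Hence L_3(x) = -x^3/6 + 3 x^2/2 - 3 x + 1.

L_3(x); series = -x^3/6 + 3 x^2/2 - 3 x + 1


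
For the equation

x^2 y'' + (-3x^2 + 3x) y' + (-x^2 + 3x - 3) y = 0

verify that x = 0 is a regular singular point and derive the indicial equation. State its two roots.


Divide by x^2 to reach normal form y'' + P_1(x) y' + P_2(x) y = 0 with P_1(x) = -3 + 3/x and P_2(x) = -1 + 3/x - 3/x^2.
x = 0 is a singular point because the y'-coefficient -3 + 3/x has a pole at x = 0 and the y-coefficient -1 + 3/x - 3/x^2 has a pole at x = 0.
It is a regular singular point because x P_1(x) = p(x) = 3 - 3x and x^2 P_2(x) = q(x) = -x^2 + 3x - 3 are polynomials, hence analytic at x = 0.
p(0) = 3,  q(0) = -3.
Indicial equation: r(r-1) + p(0) r + q(0) = 0, i.e. r^2 + (p(0) - 1) r + q(0) = 0, i.e. r^2 + 2 r - 3 = 0.
Discriminant: (2)^2 - 4(-3) = 16, so r = (-2 ± 4)/2.
Solving: r_1 = 1, r_2 = -3.

indicial: r^2 + 2 r - 3 = 0; roots r_1 = 1, r_2 = -3


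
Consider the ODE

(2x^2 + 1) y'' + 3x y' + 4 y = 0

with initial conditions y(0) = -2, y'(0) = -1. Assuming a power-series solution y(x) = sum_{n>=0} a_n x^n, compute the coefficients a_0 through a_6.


Ansatz: y(x) = sum_{n>=0} a_n x^n, so y'(x) = sum_{n>=1} n a_n x^(n-1) and y''(x) = sum_{n>=2} n(n-1) a_n x^(n-2).
Substitute into P(x) y'' + Q(x) y' + R(x) y = 0 with P(x) = 2x^2 + 1, Q(x) = 3x, R(x) = 4, and match powers of x.
Initial conditions: a_0 = -2, a_1 = -1.
Setting the coefficient of each power of x to zero and solving order by order (substituting the coefficients already found):
  x^0: 2 a_2 + 4 a_0 = 0  ->  2 a_2 = -4 a_0 = 8  ->  a_2 = 4
  x^1: 6 a_3 + 7 a_1 = 0  ->  6 a_3 = -7 a_1 = 7  ->  a_3 = 7/6
  x^2: 12 a_4 + 14 a_2 = 0  ->  12 a_4 = -14 a_2 = -56  ->  a_4 = -14/3
  x^3: 20 a_5 + 25 a_3 = 0  ->  20 a_5 = -25 a_3 = -175/6  ->  a_5 = -35/24
  x^4: 30 a_6 + 40 a_4 = 0  ->  30 a_6 = -40 a_4 = 560/3  ->  a_6 = 56/9
Truncated series: y(x) = -2 - x + 4 x^2 + (7/6) x^3 - (14/3) x^4 - (35/24) x^5 + (56/9) x^6 + O(x^7).

a_0 = -2; a_1 = -1; a_2 = 4; a_3 = 7/6; a_4 = -14/3; a_5 = -35/24; a_6 = 56/9


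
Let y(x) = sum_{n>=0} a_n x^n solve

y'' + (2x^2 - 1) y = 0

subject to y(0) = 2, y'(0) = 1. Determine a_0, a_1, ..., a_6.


Ansatz: y(x) = sum_{n>=0} a_n x^n, so y'(x) = sum_{n>=1} n a_n x^(n-1) and y''(x) = sum_{n>=2} n(n-1) a_n x^(n-2).
Substitute into P(x) y'' + Q(x) y' + R(x) y = 0 with P(x) = 1, Q(x) = 0, R(x) = 2x^2 - 1, and match powers of x.
Initial conditions: a_0 = 2, a_1 = 1.
Setting the coefficient of each power of x to zero and solving order by order (substituting the coefficients already found):
  x^0: 2 a_2 - a_0 = 0  ->  2 a_2 = a_0 = 2  ->  a_2 = 1
  x^1: 6 a_3 - a_1 = 0  ->  6 a_3 = a_1 = 1  ->  a_3 = 1/6
  x^2: 12 a_4 - a_2 + 2 a_0 = 0  ->  12 a_4 = a_2 - 2 a_0 = -3  ->  a_4 = -1/4
  x^3: 20 a_5 - a_3 + 2 a_1 = 0  ->  20 a_5 = a_3 - 2 a_1 = -11/6  ->  a_5 = -11/120
  x^4: 30 a_6 - a_4 + 2 a_2 = 0  ->  30 a_6 = a_4 - 2 a_2 = -9/4  ->  a_6 = -3/40
Truncated series: y(x) = 2 + x + x^2 + (1/6) x^3 - (1/4) x^4 - (11/120) x^5 - (3/40) x^6 + O(x^7).

a_0 = 2; a_1 = 1; a_2 = 1; a_3 = 1/6; a_4 = -1/4; a_5 = -11/120; a_6 = -3/40


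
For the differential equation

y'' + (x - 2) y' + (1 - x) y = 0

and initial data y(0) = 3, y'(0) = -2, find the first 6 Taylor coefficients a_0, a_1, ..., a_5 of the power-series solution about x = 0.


Ansatz: y(x) = sum_{n>=0} a_n x^n, so y'(x) = sum_{n>=1} n a_n x^(n-1) and y''(x) = sum_{n>=2} n(n-1) a_n x^(n-2).
Substitute into P(x) y'' + Q(x) y' + R(x) y = 0 with P(x) = 1, Q(x) = x - 2, R(x) = 1 - x, and match powers of x.
Initial conditions: a_0 = 3, a_1 = -2.
Setting the coefficient of each power of x to zero and solving order by order (substituting the coefficients already found):
  x^0: 2 a_2 - 2 a_1 + a_0 = 0  ->  2 a_2 = 2 a_1 - a_0 = -7  ->  a_2 = -7/2
  x^1: 6 a_3 - 4 a_2 + 2 a_1 - a_0 = 0  ->  6 a_3 = 4 a_2 - 2 a_1 + a_0 = -7  ->  a_3 = -7/6
  x^2: 12 a_4 - 6 a_3 + 3 a_2 - a_1 = 0  ->  12 a_4 = 6 a_3 - 3 a_2 + a_1 = 3/2  ->  a_4 = 1/8
  x^3: 20 a_5 - 8 a_4 + 4 a_3 - a_2 = 0  ->  20 a_5 = 8 a_4 - 4 a_3 + a_2 = 13/6  ->  a_5 = 13/120
Truncated series: y(x) = 3 - 2 x - (7/2) x^2 - (7/6) x^3 + (1/8) x^4 + (13/120) x^5 + O(x^6).

a_0 = 3; a_1 = -2; a_2 = -7/2; a_3 = -7/6; a_4 = 1/8; a_5 = 13/120


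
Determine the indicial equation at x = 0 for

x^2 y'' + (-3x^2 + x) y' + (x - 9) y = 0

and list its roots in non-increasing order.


Divide by x^2 to reach normal form y'' + P_1(x) y' + P_2(x) y = 0 with P_1(x) = -3 + 1/x and P_2(x) = 1/x - 9/x^2.
x = 0 is a singular point because the y'-coefficient -3 + 1/x has a pole at x = 0 and the y-coefficient 1/x - 9/x^2 has a pole at x = 0.
It is a regular singular point because x P_1(x) = p(x) = 1 - 3x and x^2 P_2(x) = q(x) = x - 9 are polynomials, hence analytic at x = 0.
p(0) = 1,  q(0) = -9.
Indicial equation: r(r-1) + p(0) r + q(0) = 0, i.e. r^2 + (p(0) - 1) r + q(0) = 0, i.e. r^2 - 9 = 0.
Discriminant: (0)^2 - 4(-9) = 36, so r = (0 ± 6)/2.
Solving: r_1 = 3, r_2 = -3.

indicial: r^2 - 9 = 0; roots r_1 = 3, r_2 = -3


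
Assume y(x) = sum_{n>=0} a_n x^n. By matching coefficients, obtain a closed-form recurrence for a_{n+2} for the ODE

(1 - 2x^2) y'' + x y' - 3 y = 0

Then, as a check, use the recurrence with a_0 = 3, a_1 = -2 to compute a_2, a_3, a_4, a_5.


Substitute y = sum_n a_n x^n.
(1 - 2 x^2) y'' contributes (n+2)(n+1) a_{n+2} - 2 n(n-1) a_n at x^n.
x y'(x) contributes n a_n at x^n.
-3 y(x) contributes -3 a_n at x^n.
Matching x^n: (n+2)(n+1) a_{n+2} + (-2 n(n-1) + n - 3) a_n = 0.
Thus a_{n+2} = (2 n(n-1) - n + 3) / ((n+1)(n+2)) * a_n.

Check with a_0 = 3, a_1 = -2 (apply the recurrence for n = 0, 1, 2, 3): a_0 = 3, a_1 = -2, a_2 = 9/2, a_3 = -2/3, a_4 = 15/8, a_5 = -2/5.

a_(n+2) = (2 n(n-1) - n + 3) / ((n+1)(n+2)) * a_n; check: a_0 = 3, a_1 = -2, a_2 = 9/2, a_3 = -2/3, a_4 = 15/8, a_5 = -2/5


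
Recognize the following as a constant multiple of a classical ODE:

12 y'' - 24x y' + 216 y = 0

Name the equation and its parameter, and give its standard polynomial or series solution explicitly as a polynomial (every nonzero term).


All three coefficients share the factor 12; dividing through by 12 gives  y'' - 2x y' + 18 y = 0.
This matches the Hermite equation y'' - 2x y' + 2n y = 0 with 2n = 18, so n = 9; the polynomial solution is H_9(x).
With y = sum_k a_k x^k, matching x^k gives (k+2)(k+1) a_{k+2} = 2(k - n) a_k = 2(k - 9) a_k. The right side vanishes at k = 9, so the series with the parity of 9 terminates at degree 9.
Standard normalization: leading coefficient of H_n is 2^n, so a_9 = 2^9 = 512. Work downward with a_k = (k+1)(k+2) a_{k+2} / (2(k - n)):
  a_7 = (8)(9)(512) / (2(7 - 9)) = 36864/(-4) = -9216
  a_5 = (6)(7)(-9216) / (2(5 - 9)) = -387072/(-8) = 48384
  a_3 = (4)(5)(48384) / (2(3 - 9)) = 967680/(-12) = -80640
  a_1 = (2)(3)(-80640) / (2(1 - 9)) = -483840/(-16) = 30240
Hence H_9(x) = 512 x^9 - 9216 x^7 + 48384 x^5 - 80640 x^3 + 30240 x.

H_9(x); series = 512 x^9 - 9216 x^7 + 48384 x^5 - 80640 x^3 + 30240 x


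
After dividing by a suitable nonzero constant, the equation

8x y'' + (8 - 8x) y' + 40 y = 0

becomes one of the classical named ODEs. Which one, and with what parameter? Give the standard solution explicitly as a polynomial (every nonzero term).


All three coefficients share the factor 8; dividing through by 8 gives  x y'' + (1 - x) y' + 5 y = 0.
This matches the Laguerre equation x y'' + (1 - x) y' + n y = 0 with n = 5; the polynomial solution is L_5(x).
With y = sum_k a_k x^k, matching x^k gives (k+1)k a_{k+1} + (k+1) a_{k+1} - k a_k + n a_k = 0, i.e. (k+1)^2 a_{k+1} = (k - n) a_k = (k - 5) a_k. The right side vanishes at k = 5, so the series terminates at degree 5.
Standard normalization L_n(0) = 1 gives a_0 = 1. Work upward with a_{k+1} = (k - 5) a_k / (k+1)^2:
  a_1 = (0 - 5)(1) / 1^2 = -5/1 = -5
  a_2 = (1 - 5)(-5) / 2^2 = 20/4 = 5
  a_3 = (2 - 5)(5) / 3^2 = -15/9 = -5/3
  a_4 = (3 - 5)(-5/3) / 4^2 = (10/3)/16 = 5/24
  a_5 = (4 - 5)(5/24) / 5^2 = (-5/24)/25 = -1/120
Hence L_5(x) = -x^5/120 + 5 x^4/24 - 5 x^3/3 + 5 x^2 - 5 x + 1.

L_5(x); series = -x^5/120 + 5 x^4/24 - 5 x^3/3 + 5 x^2 - 5 x + 1


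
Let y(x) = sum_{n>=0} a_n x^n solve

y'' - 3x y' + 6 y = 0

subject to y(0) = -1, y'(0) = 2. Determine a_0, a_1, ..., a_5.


Ansatz: y(x) = sum_{n>=0} a_n x^n, so y'(x) = sum_{n>=1} n a_n x^(n-1) and y''(x) = sum_{n>=2} n(n-1) a_n x^(n-2).
Substitute into P(x) y'' + Q(x) y' + R(x) y = 0 with P(x) = 1, Q(x) = -3x, R(x) = 6, and match powers of x.
Initial conditions: a_0 = -1, a_1 = 2.
Setting the coefficient of each power of x to zero and solving order by order (substituting the coefficients already found):
  x^0: 2 a_2 + 6 a_0 = 0  ->  2 a_2 = -6 a_0 = 6  ->  a_2 = 3
  x^1: 6 a_3 + 3 a_1 = 0  ->  6 a_3 = -3 a_1 = -6  ->  a_3 = -1
  x^2: 12 a_4 = 0  ->  a_4 = 0
  x^3: 20 a_5 - 3 a_3 = 0  ->  20 a_5 = 3 a_3 = -3  ->  a_5 = -3/20
Truncated series: y(x) = -1 + 2 x + 3 x^2 - x^3 - (3/20) x^5 + O(x^6).

a_0 = -1; a_1 = 2; a_2 = 3; a_3 = -1; a_4 = 0; a_5 = -3/20


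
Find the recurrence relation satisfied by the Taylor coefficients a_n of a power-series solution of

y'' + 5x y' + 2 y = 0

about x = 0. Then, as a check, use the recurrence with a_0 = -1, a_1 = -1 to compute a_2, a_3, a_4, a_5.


Substitute y = sum_n a_n x^n.
y''(x) has coefficient (n+2)(n+1) a_{n+2} at x^n;
5 x y'(x) has coefficient 5 n a_n at x^n (shift);
2 y(x) has coefficient 2 a_n at x^n.
Matching x^n: (n+2)(n+1) a_{n+2} + (5n + 2) a_n = 0.
Thus a_{n+2} = (-5n - 2) / ((n+1)(n+2)) * a_n.

Check with a_0 = -1, a_1 = -1 (apply the recurrence for n = 0, 1, 2, 3): a_0 = -1, a_1 = -1, a_2 = 1, a_3 = 7/6, a_4 = -1, a_5 = -119/120.

a_(n+2) = (-5n - 2) / ((n+1)(n+2)) * a_n; check: a_0 = -1, a_1 = -1, a_2 = 1, a_3 = 7/6, a_4 = -1, a_5 = -119/120


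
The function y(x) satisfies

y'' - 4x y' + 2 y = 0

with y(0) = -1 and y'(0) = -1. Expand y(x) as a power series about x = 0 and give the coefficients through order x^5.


Ansatz: y(x) = sum_{n>=0} a_n x^n, so y'(x) = sum_{n>=1} n a_n x^(n-1) and y''(x) = sum_{n>=2} n(n-1) a_n x^(n-2).
Substitute into P(x) y'' + Q(x) y' + R(x) y = 0 with P(x) = 1, Q(x) = -4x, R(x) = 2, and match powers of x.
Initial conditions: a_0 = -1, a_1 = -1.
Setting the coefficient of each power of x to zero and solving order by order (substituting the coefficients already found):
  x^0: 2 a_2 + 2 a_0 = 0  ->  2 a_2 = -2 a_0 = 2  ->  a_2 = 1
  x^1: 6 a_3 - 2 a_1 = 0  ->  6 a_3 = 2 a_1 = -2  ->  a_3 = -1/3
  x^2: 12 a_4 - 6 a_2 = 0  ->  12 a_4 = 6 a_2 = 6  ->  a_4 = 1/2
  x^3: 20 a_5 - 10 a_3 = 0  ->  20 a_5 = 10 a_3 = -10/3  ->  a_5 = -1/6
Truncated series: y(x) = -1 - x + x^2 - (1/3) x^3 + (1/2) x^4 - (1/6) x^5 + O(x^6).

a_0 = -1; a_1 = -1; a_2 = 1; a_3 = -1/3; a_4 = 1/2; a_5 = -1/6


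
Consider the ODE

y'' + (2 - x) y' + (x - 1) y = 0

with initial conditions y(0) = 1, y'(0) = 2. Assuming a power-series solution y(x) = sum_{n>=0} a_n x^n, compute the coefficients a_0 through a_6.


Ansatz: y(x) = sum_{n>=0} a_n x^n, so y'(x) = sum_{n>=1} n a_n x^(n-1) and y''(x) = sum_{n>=2} n(n-1) a_n x^(n-2).
Substitute into P(x) y'' + Q(x) y' + R(x) y = 0 with P(x) = 1, Q(x) = 2 - x, R(x) = x - 1, and match powers of x.
Initial conditions: a_0 = 1, a_1 = 2.
Setting the coefficient of each power of x to zero and solving order by order (substituting the coefficients already found):
  x^0: 2 a_2 + 2 a_1 - a_0 = 0  ->  2 a_2 = -2 a_1 + a_0 = -3  ->  a_2 = -3/2
  x^1: 6 a_3 + 4 a_2 - 2 a_1 + a_0 = 0  ->  6 a_3 = -4 a_2 + 2 a_1 - a_0 = 9  ->  a_3 = 3/2
  x^2: 12 a_4 + 6 a_3 - 3 a_2 + a_1 = 0  ->  12 a_4 = -6 a_3 + 3 a_2 - a_1 = -31/2  ->  a_4 = -31/24
  x^3: 20 a_5 + 8 a_4 - 4 a_3 + a_2 = 0  ->  20 a_5 = -8 a_4 + 4 a_3 - a_2 = 107/6  ->  a_5 = 107/120
  x^4: 30 a_6 + 10 a_5 - 5 a_4 + a_3 = 0  ->  30 a_6 = -10 a_5 + 5 a_4 - a_3 = -135/8  ->  a_6 = -9/16
Truncated series: y(x) = 1 + 2 x - (3/2) x^2 + (3/2) x^3 - (31/24) x^4 + (107/120) x^5 - (9/16) x^6 + O(x^7).

a_0 = 1; a_1 = 2; a_2 = -3/2; a_3 = 3/2; a_4 = -31/24; a_5 = 107/120; a_6 = -9/16


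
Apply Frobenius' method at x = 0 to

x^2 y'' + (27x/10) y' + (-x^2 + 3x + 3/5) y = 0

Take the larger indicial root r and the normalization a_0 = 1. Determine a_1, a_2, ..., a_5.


Write in Frobenius form y'' + (p(x)/x) y' + (q(x)/x^2) y = 0:
  p(x) = 27/10,  q(x) = -x^2 + 3x + 3/5.
Indicial equation: r(r-1) + (27/10) r + (3/5) = 0 -> roots r_1 = -1/2, r_2 = -6/5.
Take r = r_1 = -1/2. Let y(x) = x^r sum_{n>=0} a_n x^n with a_0 = 1.
Substitute y = x^r sum a_n x^n and match x^{r+n}. The recurrence is
  D(n) a_n + 3 a_{n-1} - 1 a_{n-2} = 0,  where D(n) = (r+n)(r+n-1) + (27/10)(r+n) + (3/5).
  a_n = [-3 a_{n-1} + 1 a_{n-2}] / D(n).
Since the indicial polynomial factors as (r - r_1)(r - r_2), D(n) = (r_1 + n - r_1)(r_1 + n - r_2) = n(n + 7/10).
Evaluating step by step (a_0 = 1):
  n = 1: D(1) = 1(1 + 7/10) = 17/10; numerator = -3(1) = -3; a_1 = (-3)/(17/10) = -30/17
  n = 2: D(2) = 2(2 + 7/10) = 27/5; numerator = -3(-30/17) + 1(1) = 107/17; a_2 = (107/17)/(27/5) = 535/459
  n = 3: D(3) = 3(3 + 7/10) = 111/10; numerator = -3(535/459) + 1(-30/17) = -805/153; a_3 = (-805/153)/(111/10) = -8050/16983
  n = 4: D(4) = 4(4 + 7/10) = 94/5; numerator = -3(-8050/16983) + 1(535/459) = 2585/999; a_4 = (2585/999)/(94/5) = 275/1998
  n = 5: D(5) = 5(5 + 7/10) = 57/2; numerator = -3(275/1998) + 1(-8050/16983) = -30125/33966; a_5 = (-30125/33966)/(57/2) = -30125/968031

r = -1/2; a_0 = 1; a_1 = -30/17; a_2 = 535/459; a_3 = -8050/16983; a_4 = 275/1998; a_5 = -30125/968031


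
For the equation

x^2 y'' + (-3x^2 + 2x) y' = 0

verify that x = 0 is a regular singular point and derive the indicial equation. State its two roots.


Divide by x^2 to reach normal form y'' + P_1(x) y' + P_2(x) y = 0 with P_1(x) = -3 + 2/x and P_2(x) = 0.
x = 0 is a singular point because the y'-coefficient -3 + 2/x has a pole at x = 0.
It is a regular singular point because x P_1(x) = p(x) = 2 - 3x and x^2 P_2(x) = q(x) = 0 are polynomials, hence analytic at x = 0.
p(0) = 2,  q(0) = 0.
Indicial equation: r(r-1) + p(0) r + q(0) = 0, i.e. r^2 + (p(0) - 1) r + q(0) = 0, i.e. r^2 + 1 r = 0.
Discriminant: (1)^2 - 4(0) = 1, so r = (-1 ± 1)/2.
Solving: r_1 = 0, r_2 = -1.

indicial: r^2 + 1 r = 0; roots r_1 = 0, r_2 = -1


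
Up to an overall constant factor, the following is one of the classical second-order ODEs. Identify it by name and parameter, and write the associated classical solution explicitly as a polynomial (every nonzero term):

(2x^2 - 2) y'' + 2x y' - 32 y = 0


All three coefficients share the factor -2; dividing through by -2 gives  (1 - x^2) y'' - x y' + 16 y = 0.
This matches the Chebyshev equation (1 - x^2) y'' - x y' + n^2 y = 0 (note the -x y' term, not -2x y') with n^2 = 16, so n = 4; the polynomial solution is T_4(x).
With y = sum_k a_k x^k, matching x^k gives (k+2)(k+1) a_{k+2} = (k^2 - n^2) a_k = (k - 4)(k + 4) a_k. The right side vanishes at k = 4, so the series with the parity of 4 terminates at degree 4.
Standard normalization: leading coefficient of T_n is 2^(n-1), so a_4 = 2^3 = 8. Work downward with a_k = (k+1)(k+2) a_{k+2} / ((k - 4)(k + 4)):
  a_2 = (3)(4)(8) / ((2 - 4)(2 + 4)) = 96/(-12) = -8
  a_0 = (1)(2)(-8) / ((0 - 4)(0 + 4)) = -16/(-16) = 1
Hence T_4(x) = 8 x^4 - 8 x^2 + 1.

T_4(x); series = 8 x^4 - 8 x^2 + 1


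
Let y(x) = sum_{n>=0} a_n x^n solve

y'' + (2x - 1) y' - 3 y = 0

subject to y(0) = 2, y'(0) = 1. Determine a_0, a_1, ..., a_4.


Ansatz: y(x) = sum_{n>=0} a_n x^n, so y'(x) = sum_{n>=1} n a_n x^(n-1) and y''(x) = sum_{n>=2} n(n-1) a_n x^(n-2).
Substitute into P(x) y'' + Q(x) y' + R(x) y = 0 with P(x) = 1, Q(x) = 2x - 1, R(x) = -3, and match powers of x.
Initial conditions: a_0 = 2, a_1 = 1.
Setting the coefficient of each power of x to zero and solving order by order (substituting the coefficients already found):
  x^0: 2 a_2 - a_1 - 3 a_0 = 0  ->  2 a_2 = a_1 + 3 a_0 = 7  ->  a_2 = 7/2
  x^1: 6 a_3 - 2 a_2 - a_1 = 0  ->  6 a_3 = 2 a_2 + a_1 = 8  ->  a_3 = 4/3
  x^2: 12 a_4 - 3 a_3 + a_2 = 0  ->  12 a_4 = 3 a_3 - a_2 = 1/2  ->  a_4 = 1/24
Truncated series: y(x) = 2 + x + (7/2) x^2 + (4/3) x^3 + (1/24) x^4 + O(x^5).

a_0 = 2; a_1 = 1; a_2 = 7/2; a_3 = 4/3; a_4 = 1/24


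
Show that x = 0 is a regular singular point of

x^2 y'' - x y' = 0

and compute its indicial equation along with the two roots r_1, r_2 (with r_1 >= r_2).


Divide by x^2 to reach normal form y'' + P_1(x) y' + P_2(x) y = 0 with P_1(x) = -1/x and P_2(x) = 0.
x = 0 is a singular point because the y'-coefficient -1/x has a pole at x = 0.
It is a regular singular point because x P_1(x) = p(x) = -1 and x^2 P_2(x) = q(x) = 0 are polynomials, hence analytic at x = 0.
p(0) = -1,  q(0) = 0.
Indicial equation: r(r-1) + p(0) r + q(0) = 0, i.e. r^2 + (p(0) - 1) r + q(0) = 0, i.e. r^2 - 2 r = 0.
Discriminant: (-2)^2 - 4(0) = 4, so r = (2 ± 2)/2.
Solving: r_1 = 2, r_2 = 0.

indicial: r^2 - 2 r = 0; roots r_1 = 2, r_2 = 0


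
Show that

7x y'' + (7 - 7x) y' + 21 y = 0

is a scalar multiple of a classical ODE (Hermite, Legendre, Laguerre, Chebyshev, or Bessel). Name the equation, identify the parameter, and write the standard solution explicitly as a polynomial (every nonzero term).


All three coefficients share the factor 7; dividing through by 7 gives  x y'' + (1 - x) y' + 3 y = 0.
This matches the Laguerre equation x y'' + (1 - x) y' + n y = 0 with n = 3; the polynomial solution is L_3(x).
With y = sum_k a_k x^k, matching x^k gives (k+1)k a_{k+1} + (k+1) a_{k+1} - k a_k + n a_k = 0, i.e. (k+1)^2 a_{k+1} = (k - n) a_k = (k - 3) a_k. The right side vanishes at k = 3, so the series terminates at degree 3.
Standard normalization L_n(0) = 1 gives a_0 = 1. Work upward with a_{k+1} = (k - 3) a_k / (k+1)^2:
  a_1 = (0 - 3)(1) / 1^2 = -3/1 = -3
  a_2 = (1 - 3)(-3) / 2^2 = 6/4 = 3/2
  a_3 = (2 - 3)(3/2) / 3^2 = (-3/2)/9 = -1/6
Hence L_3(x) = -x^3/6 + 3 x^2/2 - 3 x + 1.

L_3(x); series = -x^3/6 + 3 x^2/2 - 3 x + 1


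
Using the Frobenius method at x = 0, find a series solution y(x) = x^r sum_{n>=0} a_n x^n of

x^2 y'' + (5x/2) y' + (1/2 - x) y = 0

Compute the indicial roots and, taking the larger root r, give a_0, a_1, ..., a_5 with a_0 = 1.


Write in Frobenius form y'' + (p(x)/x) y' + (q(x)/x^2) y = 0:
  p(x) = 5/2,  q(x) = 1/2 - x.
Indicial equation: r(r-1) + (5/2) r + (1/2) = 0 -> roots r_1 = -1/2, r_2 = -1.
Take r = r_1 = -1/2. Let y(x) = x^r sum_{n>=0} a_n x^n with a_0 = 1.
Substitute y = x^r sum a_n x^n and match x^{r+n}. The recurrence is
  D(n) a_n - 1 a_{n-1} = 0,  where D(n) = (r+n)(r+n-1) + (5/2)(r+n) + (1/2).
  a_n = 1 / D(n) * a_{n-1}.
Since the indicial polynomial factors as (r - r_1)(r - r_2), D(n) = (r_1 + n - r_1)(r_1 + n - r_2) = n(n + 1/2).
Evaluating step by step (a_0 = 1):
  n = 1: D(1) = 1(1 + 1/2) = 3/2; numerator = 1(1) = 1; a_1 = (1)/(3/2) = 2/3
  n = 2: D(2) = 2(2 + 1/2) = 5; numerator = 1(2/3) = 2/3; a_2 = (2/3)/(5) = 2/15
  n = 3: D(3) = 3(3 + 1/2) = 21/2; numerator = 1(2/15) = 2/15; a_3 = (2/15)/(21/2) = 4/315
  n = 4: D(4) = 4(4 + 1/2) = 18; numerator = 1(4/315) = 4/315; a_4 = (4/315)/(18) = 2/2835
  n = 5: D(5) = 5(5 + 1/2) = 55/2; numerator = 1(2/2835) = 2/2835; a_5 = (2/2835)/(55/2) = 4/155925

r = -1/2; a_0 = 1; a_1 = 2/3; a_2 = 2/15; a_3 = 4/315; a_4 = 2/2835; a_5 = 4/155925


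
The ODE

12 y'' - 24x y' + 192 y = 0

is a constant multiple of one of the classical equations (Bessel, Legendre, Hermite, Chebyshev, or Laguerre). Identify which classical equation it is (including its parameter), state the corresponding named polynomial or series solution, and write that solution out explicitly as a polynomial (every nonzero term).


All three coefficients share the factor 12; dividing through by 12 gives  y'' - 2x y' + 16 y = 0.
This matches the Hermite equation y'' - 2x y' + 2n y = 0 with 2n = 16, so n = 8; the polynomial solution is H_8(x).
With y = sum_k a_k x^k, matching x^k gives (k+2)(k+1) a_{k+2} = 2(k - n) a_k = 2(k - 8) a_k. The right side vanishes at k = 8, so the series with the parity of 8 terminates at degree 8.
Standard normalization: leading coefficient of H_n is 2^n, so a_8 = 2^8 = 256. Work downward with a_k = (k+1)(k+2) a_{k+2} / (2(k - n)):
  a_6 = (7)(8)(256) / (2(6 - 8)) = 14336/(-4) = -3584
  a_4 = (5)(6)(-3584) / (2(4 - 8)) = -107520/(-8) = 13440
  a_2 = (3)(4)(13440) / (2(2 - 8)) = 161280/(-12) = -13440
  a_0 = (1)(2)(-13440) / (2(0 - 8)) = -26880/(-16) = 1680
Hence H_8(x) = 256 x^8 - 3584 x^6 + 13440 x^4 - 13440 x^2 + 1680.

H_8(x); series = 256 x^8 - 3584 x^6 + 13440 x^4 - 13440 x^2 + 1680
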